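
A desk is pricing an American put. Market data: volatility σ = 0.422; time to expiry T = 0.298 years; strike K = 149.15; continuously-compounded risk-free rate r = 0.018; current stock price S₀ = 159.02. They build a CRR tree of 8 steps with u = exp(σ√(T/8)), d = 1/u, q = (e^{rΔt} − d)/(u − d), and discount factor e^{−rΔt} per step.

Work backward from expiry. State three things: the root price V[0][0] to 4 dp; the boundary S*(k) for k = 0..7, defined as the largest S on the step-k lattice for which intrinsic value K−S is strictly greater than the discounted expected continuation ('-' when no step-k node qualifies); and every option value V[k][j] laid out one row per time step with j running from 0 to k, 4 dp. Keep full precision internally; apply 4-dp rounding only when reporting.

Δt=0.03725, u=1.08486, d=0.92178, q=0.48376, disc=e^(-rΔt)=0.99933
k=8 terminal: V=max(K-S,0) → 66.2651 51.6017 34.3442 14.0337 0.0000 0.0000 0.0000 0.0000 0.0000
k=7: j=0 S=89.9182 intr=59.2318 cont=59.1318 V=59.2318[EX]; j=1 S=105.8258 intr=43.3242 cont=43.2242 V=43.3242[EX]; j=2 S=124.5477 intr=24.6023 cont=24.5023 V=24.6023[EX]; j=3 S=146.5817 intr=2.5683 cont=7.2399 V=7.2399[hold]; j=4 S=172.5138 intr=0.0000 cont=0.0000 V=0.0000[hold]; j=5 S=203.0336 intr=0.0000 cont=0.0000 V=0.0000[hold]; j=6 S=238.9527 intr=0.0000 cont=0.0000 V=0.0000[hold]; j=7 S=281.2263 intr=0.0000 cont=0.0000 V=0.0000[hold]  S*(7)=124.5477
k=6: j=0 S=97.5483 intr=51.6017 cont=51.5017 V=51.6017[EX]; j=1 S=114.8058 intr=34.3442 cont=34.2443 V=34.3442[EX]; j=2 S=135.1163 intr=14.0337 cont=16.1922 V=16.1922[hold]; j=3 S=159.0200 intr=0.0000 cont=3.7350 V=3.7350[hold]; j=4 S=187.1526 intr=0.0000 cont=0.0000 V=0.0000[hold]; j=5 S=220.2621 intr=0.0000 cont=0.0000 V=0.0000[hold]; j=6 S=259.2292 intr=0.0000 cont=0.0000 V=0.0000[hold]  S*(6)=114.8058
k=5: j=0 S=105.8258 intr=43.3242 cont=43.2242 V=43.3242[EX]; j=1 S=124.5477 intr=24.6023 cont=25.5458 V=25.5458[hold]; j=2 S=146.5817 intr=2.5683 cont=10.1590 V=10.1590[hold]; j=3 S=172.5138 intr=0.0000 cont=1.9268 V=1.9268[hold]; j=4 S=203.0336 intr=0.0000 cont=0.0000 V=0.0000[hold]; j=5 S=238.9527 intr=0.0000 cont=0.0000 V=0.0000[hold]  S*(5)=105.8258
k=4: j=0 S=114.8058 intr=34.3442 cont=34.7004 V=34.7004[hold]; j=1 S=135.1163 intr=14.0337 cont=18.0901 V=18.0901[hold]; j=2 S=159.0200 intr=0.0000 cont=6.1725 V=6.1725[hold]; j=3 S=187.1526 intr=0.0000 cont=0.9940 V=0.9940[hold]; j=4 S=220.2621 intr=0.0000 cont=0.0000 V=0.0000[hold]  S*(4)=-
k=3: j=0 S=124.5477 intr=24.6023 cont=26.6471 V=26.6471[hold]; j=1 S=146.5817 intr=2.5683 cont=12.3166 V=12.3166[hold]; j=2 S=172.5138 intr=0.0000 cont=3.6649 V=3.6649[hold]; j=3 S=203.0336 intr=0.0000 cont=0.5128 V=0.5128[hold]  S*(3)=-
k=2: j=0 S=135.1163 intr=14.0337 cont=19.7013 V=19.7013[hold]; j=1 S=159.0200 intr=0.0000 cont=8.1258 V=8.1258[hold]; j=2 S=187.1526 intr=0.0000 cont=2.1386 V=2.1386[hold]  S*(2)=-
k=1: j=0 S=146.5817 intr=2.5683 cont=14.0920 V=14.0920[hold]; j=1 S=172.5138 intr=0.0000 cont=5.2259 V=5.2259[hold]  S*(1)=-
k=0: j=0 S=159.0200 intr=0.0000 cont=9.7964 V=9.7964[hold]  S*(0)=-

price = 9.7964
boundary = - - - - - 105.8258 114.8058 124.5477
tree:
9.7964
14.0920 5.2259
19.7013 8.1258 2.1386
26.6471 12.3166 3.6649 0.5128
34.7004 18.0901 6.1725 0.9940 0.0000
43.3242 25.5458 10.1590 1.9268 0.0000 0.0000
51.6017 34.3442 16.1922 3.7350 0.0000 0.0000 0.0000
59.2318 43.3242 24.6023 7.2399 0.0000 0.0000 0.0000 0.0000
66.2651 51.6017 34.3442 14.0337 0.0000 0.0000 0.0000 0.0000 0.0000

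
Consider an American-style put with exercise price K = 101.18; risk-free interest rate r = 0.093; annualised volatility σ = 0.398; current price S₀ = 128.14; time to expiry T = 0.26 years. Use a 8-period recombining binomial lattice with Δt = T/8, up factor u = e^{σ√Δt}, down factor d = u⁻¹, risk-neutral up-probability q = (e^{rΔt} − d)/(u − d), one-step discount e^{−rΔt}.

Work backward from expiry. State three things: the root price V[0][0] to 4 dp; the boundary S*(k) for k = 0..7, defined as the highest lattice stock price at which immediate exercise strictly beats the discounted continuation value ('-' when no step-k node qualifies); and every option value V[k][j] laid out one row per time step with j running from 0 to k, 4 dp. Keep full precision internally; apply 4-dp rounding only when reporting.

Δt=0.03250  u=1.07439  d=0.93076  q=0.50315  discount=0.99698
step 8 (expiry): payoffs max(K−S,0) = 29.0031 17.8657 5.0096 0.0000 0.0000 0.0000 0.0000 0.0000 0.0000
step 7: (k=7,j=0): S=77.5459, (K−S)⁺=23.6341, hold=23.3287 ⇒ V=23.6341 exercise | (k=7,j=1): S=89.5119, (K−S)⁺=11.6681, hold=11.3628 ⇒ V=11.6681 exercise | (k=7,j=2): S=103.3242, (K−S)⁺=0.0000, hold=2.4815 ⇒ V=2.4815 continue | (k=7,j=3): S=119.2680, (K−S)⁺=0.0000, hold=0.0000 ⇒ V=0.0000 continue | (k=7,j=4): S=137.6720, (K−S)⁺=0.0000, hold=0.0000 ⇒ V=0.0000 continue | (k=7,j=5): S=158.9159, (K−S)⁺=0.0000, hold=0.0000 ⇒ V=0.0000 continue | (k=7,j=6): S=183.4378, (K−S)⁺=0.0000, hold=0.0000 ⇒ V=0.0000 continue | (k=7,j=7): S=211.7437, (K−S)⁺=0.0000, hold=0.0000 ⇒ V=0.0000 continue  boundary S*=89.5119
step 6: (k=6,j=0): S=83.3143, (K−S)⁺=17.8657, hold=17.5603 ⇒ V=17.8657 exercise | (k=6,j=1): S=96.1704, (K−S)⁺=5.0096, hold=7.0247 ⇒ V=7.0247 continue | (k=6,j=2): S=111.0102, (K−S)⁺=0.0000, hold=1.2292 ⇒ V=1.2292 continue | (k=6,j=3): S=128.1400, (K−S)⁺=0.0000, hold=0.0000 ⇒ V=0.0000 continue | (k=6,j=4): S=147.9130, (K−S)⁺=0.0000, hold=0.0000 ⇒ V=0.0000 continue | (k=6,j=5): S=170.7372, (K−S)⁺=0.0000, hold=0.0000 ⇒ V=0.0000 continue | (k=6,j=6): S=197.0833, (K−S)⁺=0.0000, hold=0.0000 ⇒ V=0.0000 continue  boundary S*=83.3143
step 5: (k=5,j=0): S=89.5119, (K−S)⁺=11.6681, hold=12.3736 ⇒ V=12.3736 continue | (k=5,j=1): S=103.3242, (K−S)⁺=0.0000, hold=4.0963 ⇒ V=4.0963 continue | (k=5,j=2): S=119.2680, (K−S)⁺=0.0000, hold=0.6089 ⇒ V=0.6089 continue | (k=5,j=3): S=137.6720, (K−S)⁺=0.0000, hold=0.0000 ⇒ V=0.0000 continue | (k=5,j=4): S=158.9159, (K−S)⁺=0.0000, hold=0.0000 ⇒ V=0.0000 continue | (k=5,j=5): S=183.4378, (K−S)⁺=0.0000, hold=0.0000 ⇒ V=0.0000 continue  boundary S*=-
step 4: (k=4,j=0): S=96.1704, (K−S)⁺=5.0096, hold=8.1841 ⇒ V=8.1841 continue | (k=4,j=1): S=111.0102, (K−S)⁺=0.0000, hold=2.3346 ⇒ V=2.3346 continue | (k=4,j=2): S=128.1400, (K−S)⁺=0.0000, hold=0.3016 ⇒ V=0.3016 continue | (k=4,j=3): S=147.9130, (K−S)⁺=0.0000, hold=0.0000 ⇒ V=0.0000 continue | (k=4,j=4): S=170.7372, (K−S)⁺=0.0000, hold=0.0000 ⇒ V=0.0000 continue  boundary S*=-
step 3: (k=3,j=0): S=103.3242, (K−S)⁺=0.0000, hold=5.2251 ⇒ V=5.2251 continue | (k=3,j=1): S=119.2680, (K−S)⁺=0.0000, hold=1.3077 ⇒ V=1.3077 continue | (k=3,j=2): S=137.6720, (K−S)⁺=0.0000, hold=0.1494 ⇒ V=0.1494 continue | (k=3,j=3): S=158.9159, (K−S)⁺=0.0000, hold=0.0000 ⇒ V=0.0000 continue  boundary S*=-
step 2: (k=2,j=0): S=111.0102, (K−S)⁺=0.0000, hold=3.2443 ⇒ V=3.2443 continue | (k=2,j=1): S=128.1400, (K−S)⁺=0.0000, hold=0.7227 ⇒ V=0.7227 continue | (k=2,j=2): S=147.9130, (K−S)⁺=0.0000, hold=0.0740 ⇒ V=0.0740 continue  boundary S*=-
step 1: (k=1,j=0): S=119.2680, (K−S)⁺=0.0000, hold=1.9696 ⇒ V=1.9696 continue | (k=1,j=1): S=137.6720, (K−S)⁺=0.0000, hold=0.3951 ⇒ V=0.3951 continue  boundary S*=-
step 0: (k=0,j=0): S=128.1400, (K−S)⁺=0.0000, hold=1.1739 ⇒ V=1.1739 continue  boundary S*=-

price = 1.1739
boundary = - - - - - - 83.3143 89.5119
tree:
1.1739
1.9696 0.3951
3.2443 0.7227 0.0740
5.2251 1.3077 0.1494 0.0000
8.1841 2.3346 0.3016 0.0000 0.0000
12.3736 4.0963 0.6089 0.0000 0.0000 0.0000
17.8657 7.0247 1.2292 0.0000 0.0000 0.0000 0.0000
23.6341 11.6681 2.4815 0.0000 0.0000 0.0000 0.0000 0.0000
29.0031 17.8657 5.0096 0.0000 0.0000 0.0000 0.0000 0.0000 0.0000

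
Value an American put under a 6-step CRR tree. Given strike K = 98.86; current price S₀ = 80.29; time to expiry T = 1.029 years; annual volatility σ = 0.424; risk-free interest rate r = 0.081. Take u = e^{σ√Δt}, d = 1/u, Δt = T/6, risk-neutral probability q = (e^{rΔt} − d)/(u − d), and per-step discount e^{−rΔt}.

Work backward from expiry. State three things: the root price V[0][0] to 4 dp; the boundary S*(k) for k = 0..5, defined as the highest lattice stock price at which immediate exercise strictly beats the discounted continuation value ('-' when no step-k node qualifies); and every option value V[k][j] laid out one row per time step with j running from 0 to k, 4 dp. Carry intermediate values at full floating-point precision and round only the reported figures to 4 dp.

params: Δt=0.17150 u=1.19195 d=0.83896 q=0.49584 e^(-rΔt)=0.98620
t_6 payoffs: 70.8627 59.0830 42.3472 18.5700 0.0000 0.0000 0.0000
t_5: node(5,0) S=33.3714 payoff=65.4886 vs cont=64.1248 → 65.4886 [stop]  node(5,1) S=47.4121 payoff=51.4479 vs cont=50.0841 → 51.4479 [stop]  node(5,2) S=67.3603 payoff=31.4997 vs cont=30.1359 → 31.4997 [stop]  node(5,3) S=95.7015 payoff=3.1585 vs cont=9.2330 → 9.2330 [wait]  node(5,4) S=135.9671 payoff=0.0000 vs cont=0.0000 → 0.0000 [wait]  node(5,5) S=193.1740 payoff=0.0000 vs cont=0.0000 → 0.0000 [wait]  ⇒ S*(5)=67.3603
t_4: node(4,0) S=39.7770 payoff=59.0830 vs cont=57.7192 → 59.0830 [stop]  node(4,1) S=56.5128 payoff=42.3472 vs cont=40.9834 → 42.3472 [stop]  node(4,2) S=80.2900 payoff=18.5700 vs cont=20.1767 → 20.1767 [wait]  node(4,3) S=114.0713 payoff=0.0000 vs cont=4.5907 → 4.5907 [wait]  node(4,4) S=162.0657 payoff=0.0000 vs cont=0.0000 → 0.0000 [wait]  ⇒ S*(4)=56.5128
t_3: node(3,0) S=47.4121 payoff=51.4479 vs cont=50.0841 → 51.4479 [stop]  node(3,1) S=67.3603 payoff=31.4997 vs cont=30.9215 → 31.4997 [stop]  node(3,2) S=95.7015 payoff=3.1585 vs cont=12.2767 → 12.2767 [wait]  node(3,3) S=135.9671 payoff=0.0000 vs cont=2.2825 → 2.2825 [wait]  ⇒ S*(3)=67.3603
t_2: node(2,0) S=56.5128 payoff=42.3472 vs cont=40.9834 → 42.3472 [stop]  node(2,1) S=80.2900 payoff=18.5700 vs cont=21.6650 → 21.6650 [wait]  node(2,2) S=114.0713 payoff=0.0000 vs cont=7.2201 → 7.2201 [wait]  ⇒ S*(2)=56.5128
t_1: node(1,0) S=67.3603 payoff=31.4997 vs cont=31.6494 → 31.6494 [wait]  node(1,1) S=95.7015 payoff=3.1585 vs cont=14.3025 → 14.3025 [wait]  ⇒ S*(1)=-
t_0: node(0,0) S=80.2900 payoff=18.5700 vs cont=22.7301 → 22.7301 [wait]  ⇒ S*(0)=-

price = 22.7301
boundary = - - 56.5128 67.3603 56.5128 67.3603
tree:
22.7301
31.6494 14.3025
42.3472 21.6650 7.2201
51.4479 31.4997 12.2767 2.2825
59.0830 42.3472 20.1767 4.5907 0.0000
65.4886 51.4479 31.4997 9.2330 0.0000 0.0000
70.8627 59.0830 42.3472 18.5700 0.0000 0.0000 0.0000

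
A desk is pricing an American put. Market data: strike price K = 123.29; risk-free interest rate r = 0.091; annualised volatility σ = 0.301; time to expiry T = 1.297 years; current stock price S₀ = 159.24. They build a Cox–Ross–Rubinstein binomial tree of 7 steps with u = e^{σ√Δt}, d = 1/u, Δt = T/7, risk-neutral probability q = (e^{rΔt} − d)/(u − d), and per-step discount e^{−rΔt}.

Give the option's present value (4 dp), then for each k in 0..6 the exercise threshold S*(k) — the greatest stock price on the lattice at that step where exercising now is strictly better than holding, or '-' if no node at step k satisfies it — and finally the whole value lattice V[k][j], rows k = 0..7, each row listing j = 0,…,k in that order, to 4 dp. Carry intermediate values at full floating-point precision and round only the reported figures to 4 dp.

Δt=0.18529, u=1.13833, d=0.87848, q=0.53309, disc=e^(-rΔt)=0.98328
k=7 terminal: V=max(K-S,0) → 58.9965 39.9784 15.3347 0.0000 0.0000 0.0000 0.0000 0.0000
k=6: j=0 S=73.1874 intr=50.1026 cont=48.0413 V=50.1026[EX]; j=1 S=94.8364 intr=28.4536 cont=26.3923 V=28.4536[EX]; j=2 S=122.8891 intr=0.4009 cont=7.0402 V=7.0402[hold]; j=3 S=159.2400 intr=0.0000 cont=0.0000 V=0.0000[hold]; j=4 S=206.3435 intr=0.0000 cont=0.0000 V=0.0000[hold]; j=5 S=267.3804 intr=0.0000 cont=0.0000 V=0.0000[hold]; j=6 S=346.4720 intr=0.0000 cont=0.0000 V=0.0000[hold]  S*(6)=94.8364
k=5: j=0 S=83.3116 intr=39.9784 cont=37.9170 V=39.9784[EX]; j=1 S=107.9553 intr=15.3347 cont=16.7535 V=16.7535[hold]; j=2 S=139.8888 intr=0.0000 cont=3.2322 V=3.2322[hold]; j=3 S=181.2682 intr=0.0000 cont=0.0000 V=0.0000[hold]; j=4 S=234.8876 intr=0.0000 cont=0.0000 V=0.0000[hold]; j=5 S=304.3679 intr=0.0000 cont=0.0000 V=0.0000[hold]  S*(5)=83.3116
k=4: j=0 S=94.8364 intr=28.4536 cont=27.1360 V=28.4536[EX]; j=1 S=122.8891 intr=0.4009 cont=9.3858 V=9.3858[hold]; j=2 S=159.2400 intr=0.0000 cont=1.4839 V=1.4839[hold]; j=3 S=206.3435 intr=0.0000 cont=0.0000 V=0.0000[hold]; j=4 S=267.3804 intr=0.0000 cont=0.0000 V=0.0000[hold]  S*(4)=94.8364
k=3: j=0 S=107.9553 intr=15.3347 cont=17.9830 V=17.9830[hold]; j=1 S=139.8888 intr=0.0000 cont=5.0869 V=5.0869[hold]; j=2 S=181.2682 intr=0.0000 cont=0.6813 V=0.6813[hold]; j=3 S=234.8876 intr=0.0000 cont=0.0000 V=0.0000[hold]  S*(3)=-
k=2: j=0 S=122.8891 intr=0.4009 cont=10.9225 V=10.9225[hold]; j=1 S=159.2400 intr=0.0000 cont=2.6925 V=2.6925[hold]; j=2 S=206.3435 intr=0.0000 cont=0.3128 V=0.3128[hold]  S*(2)=-
k=1: j=0 S=139.8888 intr=0.0000 cont=6.4259 V=6.4259[hold]; j=1 S=181.2682 intr=0.0000 cont=1.4001 V=1.4001[hold]  S*(1)=-
k=0: j=0 S=159.2400 intr=0.0000 cont=3.6840 V=3.6840[hold]  S*(0)=-

price = 3.6840
boundary = - - - - 94.8364 83.3116 94.8364
tree:
3.6840
6.4259 1.4001
10.9225 2.6925 0.3128
17.9830 5.0869 0.6813 0.0000
28.4536 9.3858 1.4839 0.0000 0.0000
39.9784 16.7535 3.2322 0.0000 0.0000 0.0000
50.1026 28.4536 7.0402 0.0000 0.0000 0.0000 0.0000
58.9965 39.9784 15.3347 0.0000 0.0000 0.0000 0.0000 0.0000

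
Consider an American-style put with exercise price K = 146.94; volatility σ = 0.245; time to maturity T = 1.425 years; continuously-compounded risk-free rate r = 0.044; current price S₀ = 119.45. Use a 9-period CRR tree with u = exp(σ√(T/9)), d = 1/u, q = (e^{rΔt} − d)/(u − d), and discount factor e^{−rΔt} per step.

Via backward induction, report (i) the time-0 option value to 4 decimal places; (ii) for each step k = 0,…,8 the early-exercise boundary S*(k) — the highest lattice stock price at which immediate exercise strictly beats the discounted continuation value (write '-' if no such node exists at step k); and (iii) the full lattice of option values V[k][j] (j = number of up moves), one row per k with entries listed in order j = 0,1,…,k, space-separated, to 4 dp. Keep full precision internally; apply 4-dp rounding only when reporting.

params: Δt=0.15833 u=1.10240 d=0.90711 q=0.51145 e^(-rΔt)=0.99306
t_9 payoffs: 97.2649 86.5707 73.5743 57.7799 38.5854 15.2585 0.0000 0.0000 0.0000 0.0000
t_8: node(8,0) S=54.7617 payoff=92.1783 vs cont=91.1581 → 92.1783 [stop]  node(8,1) S=66.5510 payoff=80.3890 vs cont=79.3689 → 80.3890 [stop]  node(8,2) S=80.8782 payoff=66.0618 vs cont=65.0416 → 66.0618 [stop]  node(8,3) S=98.2899 payoff=48.6501 vs cont=47.6300 → 48.6501 [stop]  node(8,4) S=119.4500 payoff=27.4900 vs cont=26.4699 → 27.4900 [stop]  node(8,5) S=145.1655 payoff=1.7745 vs cont=7.4028 → 7.4028 [wait]  node(8,6) S=176.4171 payoff=0.0000 vs cont=0.0000 → 0.0000 [wait]  node(8,7) S=214.3966 payoff=0.0000 vs cont=0.0000 → 0.0000 [wait]  node(8,8) S=260.5524 payoff=0.0000 vs cont=0.0000 → 0.0000 [wait]  ⇒ S*(8)=119.4500
t_7: node(7,0) S=60.3693 payoff=86.5707 vs cont=85.5506 → 86.5707 [stop]  node(7,1) S=73.3657 payoff=73.5743 vs cont=72.5542 → 73.5743 [stop]  node(7,2) S=89.1601 payoff=57.7799 vs cont=56.7598 → 57.7799 [stop]  node(7,3) S=108.3546 payoff=38.5854 vs cont=37.5652 → 38.5854 [stop]  node(7,4) S=131.6815 payoff=15.2585 vs cont=17.0970 → 17.0970 [wait]  node(7,5) S=160.0302 payoff=0.0000 vs cont=3.5916 → 3.5916 [wait]  node(7,6) S=194.4819 payoff=0.0000 vs cont=0.0000 → 0.0000 [wait]  node(7,7) S=236.3504 payoff=0.0000 vs cont=0.0000 → 0.0000 [wait]  ⇒ S*(7)=108.3546
t_6: node(6,0) S=66.5510 payoff=80.3890 vs cont=79.3689 → 80.3890 [stop]  node(6,1) S=80.8782 payoff=66.0618 vs cont=65.0416 → 66.0618 [stop]  node(6,2) S=98.2899 payoff=48.6501 vs cont=47.6300 → 48.6501 [stop]  node(6,3) S=119.4500 payoff=27.4900 vs cont=27.4036 → 27.4900 [stop]  node(6,4) S=145.1655 payoff=1.7745 vs cont=10.1190 → 10.1190 [wait]  node(6,5) S=176.4171 payoff=0.0000 vs cont=1.7425 → 1.7425 [wait]  node(6,6) S=214.3966 payoff=0.0000 vs cont=0.0000 → 0.0000 [wait]  ⇒ S*(6)=119.4500
t_5: node(5,0) S=73.3657 payoff=73.5743 vs cont=72.5542 → 73.5743 [stop]  node(5,1) S=89.1601 payoff=57.7799 vs cont=56.7598 → 57.7799 [stop]  node(5,2) S=108.3546 payoff=38.5854 vs cont=37.5652 → 38.5854 [stop]  node(5,3) S=131.6815 payoff=15.2585 vs cont=18.4765 → 18.4765 [wait]  node(5,4) S=160.0302 payoff=0.0000 vs cont=5.7943 → 5.7943 [wait]  node(5,5) S=194.4819 payoff=0.0000 vs cont=0.8454 → 0.8454 [wait]  ⇒ S*(5)=108.3546
t_4: node(4,0) S=80.8782 payoff=66.0618 vs cont=65.0416 → 66.0618 [stop]  node(4,1) S=98.2899 payoff=48.6501 vs cont=47.6300 → 48.6501 [stop]  node(4,2) S=119.4500 payoff=27.4900 vs cont=28.1043 → 28.1043 [wait]  node(4,3) S=145.1655 payoff=1.7745 vs cont=11.9070 → 11.9070 [wait]  node(4,4) S=176.4171 payoff=0.0000 vs cont=3.2406 → 3.2406 [wait]  ⇒ S*(4)=98.2899
t_3: node(3,0) S=89.1601 payoff=57.7799 vs cont=56.7598 → 57.7799 [stop]  node(3,1) S=108.3546 payoff=38.5854 vs cont=37.8772 → 38.5854 [stop]  node(3,2) S=131.6815 payoff=15.2585 vs cont=19.6826 → 19.6826 [wait]  node(3,3) S=160.0302 payoff=0.0000 vs cont=7.4227 → 7.4227 [wait]  ⇒ S*(3)=108.3546
t_2: node(2,0) S=98.2899 payoff=48.6501 vs cont=47.6300 → 48.6501 [stop]  node(2,1) S=119.4500 payoff=27.4900 vs cont=28.7169 → 28.7169 [wait]  node(2,2) S=145.1655 payoff=1.7745 vs cont=13.3192 → 13.3192 [wait]  ⇒ S*(2)=98.2899
t_1: node(1,0) S=108.3546 payoff=38.5854 vs cont=38.1884 → 38.5854 [stop]  node(1,1) S=131.6815 payoff=15.2585 vs cont=20.6971 → 20.6971 [wait]  ⇒ S*(1)=108.3546
t_0: node(0,0) S=119.4500 payoff=27.4900 vs cont=29.2321 → 29.2321 [wait]  ⇒ S*(0)=-

price = 29.2321
boundary = - 108.3546 98.2899 108.3546 98.2899 108.3546 119.4500 108.3546 119.4500
tree:
29.2321
38.5854 20.6971
48.6501 28.7169 13.3192
57.7799 38.5854 19.6826 7.4227
66.0618 48.6501 28.1043 11.9070 3.2406
73.5743 57.7799 38.5854 18.4765 5.7943 0.8454
80.3890 66.0618 48.6501 27.4900 10.1190 1.7425 0.0000
86.5707 73.5743 57.7799 38.5854 17.0970 3.5916 0.0000 0.0000
92.1783 80.3890 66.0618 48.6501 27.4900 7.4028 0.0000 0.0000 0.0000
97.2649 86.5707 73.5743 57.7799 38.5854 15.2585 0.0000 0.0000 0.0000 0.0000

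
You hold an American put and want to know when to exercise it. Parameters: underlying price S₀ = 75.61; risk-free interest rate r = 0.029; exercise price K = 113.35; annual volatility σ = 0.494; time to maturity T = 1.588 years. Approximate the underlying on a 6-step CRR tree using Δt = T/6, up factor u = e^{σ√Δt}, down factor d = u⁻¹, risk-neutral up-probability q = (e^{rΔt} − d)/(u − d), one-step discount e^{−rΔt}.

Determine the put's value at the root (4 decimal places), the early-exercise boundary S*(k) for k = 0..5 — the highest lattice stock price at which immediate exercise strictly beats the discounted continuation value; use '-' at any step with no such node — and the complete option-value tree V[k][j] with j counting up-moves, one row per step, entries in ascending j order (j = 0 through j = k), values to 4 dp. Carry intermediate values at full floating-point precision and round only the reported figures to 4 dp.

params: Δt=0.26467 u=1.28935 d=0.77558 q=0.45180 e^(-rΔt)=0.99235
t_6 payoffs: 96.8932 85.9917 67.8686 37.7400 0.0000 0.0000 0.0000
t_5: node(5,0) S=21.2186 payoff=92.1314 vs cont=91.2647 → 92.1314 [stop]  node(5,1) S=35.2746 payoff=78.0754 vs cont=77.2088 → 78.0754 [stop]  node(5,2) S=58.6417 payoff=54.7083 vs cont=53.8416 → 54.7083 [stop]  node(5,3) S=97.4881 payoff=15.8619 vs cont=20.5308 → 20.5308 [wait]  node(5,4) S=162.0678 payoff=0.0000 vs cont=0.0000 → 0.0000 [wait]  node(5,5) S=269.4274 payoff=0.0000 vs cont=0.0000 → 0.0000 [wait]  ⇒ S*(5)=58.6417
t_4: node(4,0) S=27.3583 payoff=85.9917 vs cont=85.1250 → 85.9917 [stop]  node(4,1) S=45.4814 payoff=67.8686 vs cont=67.0019 → 67.8686 [stop]  node(4,2) S=75.6100 payoff=37.7400 vs cont=38.9667 → 38.9667 [wait]  node(4,3) S=125.6968 payoff=0.0000 vs cont=11.1689 → 11.1689 [wait]  node(4,4) S=208.9629 payoff=0.0000 vs cont=0.0000 → 0.0000 [wait]  ⇒ S*(4)=45.4814
t_3: node(3,0) S=35.2746 payoff=78.0754 vs cont=77.2088 → 78.0754 [stop]  node(3,1) S=58.6417 payoff=54.7083 vs cont=54.3916 → 54.7083 [stop]  node(3,2) S=97.4881 payoff=15.8619 vs cont=26.2057 → 26.2057 [wait]  node(3,3) S=162.0678 payoff=0.0000 vs cont=6.0760 → 6.0760 [wait]  ⇒ S*(3)=58.6417
t_2: node(2,0) S=45.4814 payoff=67.8686 vs cont=67.0019 → 67.8686 [stop]  node(2,1) S=75.6100 payoff=37.7400 vs cont=41.5110 → 41.5110 [wait]  node(2,2) S=125.6968 payoff=0.0000 vs cont=16.9803 → 16.9803 [wait]  ⇒ S*(2)=45.4814
t_1: node(1,0) S=58.6417 payoff=54.7083 vs cont=55.5323 → 55.5323 [wait]  node(1,1) S=97.4881 payoff=15.8619 vs cont=30.1953 → 30.1953 [wait]  ⇒ S*(1)=-
t_0: node(0,0) S=75.6100 payoff=37.7400 vs cont=43.7480 → 43.7480 [wait]  ⇒ S*(0)=-

price = 43.7480
boundary = - - 45.4814 58.6417 45.4814 58.6417
tree:
43.7480
55.5323 30.1953
67.8686 41.5110 16.9803
78.0754 54.7083 26.2057 6.0760
85.9917 67.8686 38.9667 11.1689 0.0000
92.1314 78.0754 54.7083 20.5308 0.0000 0.0000
96.8932 85.9917 67.8686 37.7400 0.0000 0.0000 0.0000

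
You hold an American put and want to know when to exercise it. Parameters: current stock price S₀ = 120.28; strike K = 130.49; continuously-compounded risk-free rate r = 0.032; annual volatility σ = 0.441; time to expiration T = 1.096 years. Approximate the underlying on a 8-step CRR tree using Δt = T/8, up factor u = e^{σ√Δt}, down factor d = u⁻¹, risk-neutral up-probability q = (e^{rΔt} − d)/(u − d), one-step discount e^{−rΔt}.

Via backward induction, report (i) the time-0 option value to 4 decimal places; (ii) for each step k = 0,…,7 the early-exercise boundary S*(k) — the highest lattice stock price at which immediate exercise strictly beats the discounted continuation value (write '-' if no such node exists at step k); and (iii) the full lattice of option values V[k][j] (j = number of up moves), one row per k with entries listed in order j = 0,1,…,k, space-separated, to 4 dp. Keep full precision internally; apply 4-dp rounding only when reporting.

Δt=0.13700  u=1.17731  d=0.84940  q=0.47268  discount=0.99563
step 8 (expiry): payoffs max(K−S,0) = 97.9006 85.3195 67.8813 43.7111 10.2100 0.0000 0.0000 0.0000 0.0000
step 7: (k=7,j=0): S=38.3677, (K−S)⁺=92.1223, hold=91.5515 ⇒ V=92.1223 exercise | (k=7,j=1): S=53.1796, (K−S)⁺=77.3104, hold=76.7396 ⇒ V=77.3104 exercise | (k=7,j=2): S=73.7096, (K−S)⁺=56.7804, hold=56.2095 ⇒ V=56.7804 exercise | (k=7,j=3): S=102.1654, (K−S)⁺=28.3246, hold=27.7538 ⇒ V=28.3246 exercise | (k=7,j=4): S=141.6065, (K−S)⁺=0.0000, hold=5.3604 ⇒ V=5.3604 continue | (k=7,j=5): S=196.2739, (K−S)⁺=0.0000, hold=0.0000 ⇒ V=0.0000 continue | (k=7,j=6): S=272.0458, (K−S)⁺=0.0000, hold=0.0000 ⇒ V=0.0000 continue | (k=7,j=7): S=377.0695, (K−S)⁺=0.0000, hold=0.0000 ⇒ V=0.0000 continue  boundary S*=102.1654
step 6: (k=6,j=0): S=45.1705, (K−S)⁺=85.3195, hold=84.7487 ⇒ V=85.3195 exercise | (k=6,j=1): S=62.6087, (K−S)⁺=67.8813, hold=67.3105 ⇒ V=67.8813 exercise | (k=6,j=2): S=86.7789, (K−S)⁺=43.7111, hold=43.1403 ⇒ V=43.7111 exercise | (k=6,j=3): S=120.2800, (K−S)⁺=10.2100, hold=17.3934 ⇒ V=17.3934 continue | (k=6,j=4): S=166.7143, (K−S)⁺=0.0000, hold=2.8143 ⇒ V=2.8143 continue | (k=6,j=5): S=231.0746, (K−S)⁺=0.0000, hold=0.0000 ⇒ V=0.0000 continue | (k=6,j=6): S=320.2814, (K−S)⁺=0.0000, hold=0.0000 ⇒ V=0.0000 continue  boundary S*=86.7789
step 5: (k=5,j=0): S=53.1796, (K−S)⁺=77.3104, hold=76.7396 ⇒ V=77.3104 exercise | (k=5,j=1): S=73.7096, (K−S)⁺=56.7804, hold=56.2095 ⇒ V=56.7804 exercise | (k=5,j=2): S=102.1654, (K−S)⁺=28.3246, hold=31.1344 ⇒ V=31.1344 continue | (k=5,j=3): S=141.6065, (K−S)⁺=0.0000, hold=10.4562 ⇒ V=10.4562 continue | (k=5,j=4): S=196.2739, (K−S)⁺=0.0000, hold=1.4775 ⇒ V=1.4775 continue | (k=5,j=5): S=272.0458, (K−S)⁺=0.0000, hold=0.0000 ⇒ V=0.0000 continue  boundary S*=73.7096
step 4: (k=4,j=0): S=62.6087, (K−S)⁺=67.8813, hold=67.3105 ⇒ V=67.8813 exercise | (k=4,j=1): S=86.7789, (K−S)⁺=43.7111, hold=44.4626 ⇒ V=44.4626 continue | (k=4,j=2): S=120.2800, (K−S)⁺=10.2100, hold=21.2668 ⇒ V=21.2668 continue | (k=4,j=3): S=166.7143, (K−S)⁺=0.0000, hold=6.1850 ⇒ V=6.1850 continue | (k=4,j=4): S=231.0746, (K−S)⁺=0.0000, hold=0.7757 ⇒ V=0.7757 continue  boundary S*=62.6087
step 3: (k=3,j=0): S=73.7096, (K−S)⁺=56.7804, hold=56.5632 ⇒ V=56.7804 exercise | (k=3,j=1): S=102.1654, (K−S)⁺=28.3246, hold=33.3518 ⇒ V=33.3518 continue | (k=3,j=2): S=141.6065, (K−S)⁺=0.0000, hold=14.0760 ⇒ V=14.0760 continue | (k=3,j=3): S=196.2739, (K−S)⁺=0.0000, hold=3.6122 ⇒ V=3.6122 continue  boundary S*=73.7096
step 2: (k=2,j=0): S=86.7789, (K−S)⁺=43.7111, hold=45.5062 ⇒ V=45.5062 continue | (k=2,j=1): S=120.2800, (K−S)⁺=10.2100, hold=24.1345 ⇒ V=24.1345 continue | (k=2,j=2): S=166.7143, (K−S)⁺=0.0000, hold=9.0900 ⇒ V=9.0900 continue  boundary S*=-
step 1: (k=1,j=0): S=102.1654, (K−S)⁺=28.3246, hold=35.2493 ⇒ V=35.2493 continue | (k=1,j=1): S=141.6065, (K−S)⁺=0.0000, hold=16.9488 ⇒ V=16.9488 continue  boundary S*=-
step 0: (k=0,j=0): S=120.2800, (K−S)⁺=10.2100, hold=26.4826 ⇒ V=26.4826 continue  boundary S*=-

price = 26.4826
boundary = - - - 73.7096 62.6087 73.7096 86.7789 102.1654
tree:
26.4826
35.2493 16.9488
45.5062 24.1345 9.0900
56.7804 33.3518 14.0760 3.6122
67.8813 44.4626 21.2668 6.1850 0.7757
77.3104 56.7804 31.1344 10.4562 1.4775 0.0000
85.3195 67.8813 43.7111 17.3934 2.8143 0.0000 0.0000
92.1223 77.3104 56.7804 28.3246 5.3604 0.0000 0.0000 0.0000
97.9006 85.3195 67.8813 43.7111 10.2100 0.0000 0.0000 0.0000 0.0000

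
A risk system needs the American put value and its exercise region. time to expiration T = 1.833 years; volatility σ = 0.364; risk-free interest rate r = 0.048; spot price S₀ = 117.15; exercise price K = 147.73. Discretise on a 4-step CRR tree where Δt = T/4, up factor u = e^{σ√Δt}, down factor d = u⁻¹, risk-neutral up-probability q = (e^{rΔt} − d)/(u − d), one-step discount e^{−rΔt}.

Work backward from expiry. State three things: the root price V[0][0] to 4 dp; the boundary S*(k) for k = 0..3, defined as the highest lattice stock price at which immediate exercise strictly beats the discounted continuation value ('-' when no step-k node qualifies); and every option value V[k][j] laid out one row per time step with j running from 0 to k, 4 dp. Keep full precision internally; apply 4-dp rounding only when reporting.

price = 38.6606
boundary = - 91.5649 71.5675 91.5649
tree:
38.6606
56.1651 21.7314
76.1625 35.6925 7.8103
91.7925 56.1651 15.4545 0.0000
104.0090 76.1625 30.5800 0.0000 0.0000

Δt=0.45825  u=1.27942  d=0.78160  q=0.48338  discount=0.97824
step 4 (expiry): payoffs max(K−S,0) = 104.0090 76.1625 30.5800 0.0000 0.0000
step 3: (k=3,j=0): S=55.9375, (K−S)⁺=91.7925, hold=88.5785 ⇒ V=91.7925 exercise | (k=3,j=1): S=91.5649, (K−S)⁺=56.1651, hold=52.9511 ⇒ V=56.1651 exercise | (k=3,j=2): S=149.8840, (K−S)⁺=0.0000, hold=15.4545 ⇒ V=15.4545 continue | (k=3,j=3): S=245.3475, (K−S)⁺=0.0000, hold=0.0000 ⇒ V=0.0000 continue  boundary S*=91.5649
step 2: (k=2,j=0): S=71.5675, (K−S)⁺=76.1625, hold=72.9485 ⇒ V=76.1625 exercise | (k=2,j=1): S=117.1500, (K−S)⁺=30.5800, hold=35.6925 ⇒ V=35.6925 continue | (k=2,j=2): S=191.7646, (K−S)⁺=0.0000, hold=7.8103 ⇒ V=7.8103 continue  boundary S*=71.5675
step 1: (k=1,j=0): S=91.5649, (K−S)⁺=56.1651, hold=55.3686 ⇒ V=56.1651 exercise | (k=1,j=1): S=149.8840, (K−S)⁺=0.0000, hold=21.7314 ⇒ V=21.7314 continue  boundary S*=91.5649
step 0: (k=0,j=0): S=117.1500, (K−S)⁺=30.5800, hold=38.6606 ⇒ V=38.6606 continue  boundary S*=-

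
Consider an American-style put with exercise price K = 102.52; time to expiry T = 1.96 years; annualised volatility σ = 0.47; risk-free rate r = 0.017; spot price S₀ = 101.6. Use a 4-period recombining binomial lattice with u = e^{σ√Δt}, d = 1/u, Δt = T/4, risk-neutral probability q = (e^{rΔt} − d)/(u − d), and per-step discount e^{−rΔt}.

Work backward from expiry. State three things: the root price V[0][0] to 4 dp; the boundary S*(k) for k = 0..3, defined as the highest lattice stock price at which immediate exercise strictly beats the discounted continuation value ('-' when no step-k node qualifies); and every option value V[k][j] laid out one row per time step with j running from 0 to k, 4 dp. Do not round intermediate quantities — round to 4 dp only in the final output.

price = 24.0558
boundary = - - 52.6172 73.1157
tree:
24.0558
35.3473 9.6141
49.9028 16.8150 0.2930
64.6544 29.4043 0.5192 0.0000
75.2703 49.9028 0.9200 0.0000 0.0000

params: Δt=0.49000 u=1.38958 d=0.71964 q=0.43097 e^(-rΔt)=0.99170
t_4 payoffs: 75.2703 49.9028 0.9200 0.0000 0.0000
t_3: node(3,0) S=37.8656 payoff=64.6544 vs cont=63.8039 → 64.6544 [stop]  node(3,1) S=73.1157 payoff=29.4043 vs cont=28.5538 → 29.4043 [stop]  node(3,2) S=141.1811 payoff=0.0000 vs cont=0.5192 → 0.5192 [wait]  node(3,3) S=272.6104 payoff=0.0000 vs cont=0.0000 → 0.0000 [wait]  ⇒ S*(3)=73.1157
t_2: node(2,0) S=52.6172 payoff=49.9028 vs cont=49.0523 → 49.9028 [stop]  node(2,1) S=101.6000 payoff=0.9200 vs cont=16.8150 → 16.8150 [wait]  node(2,2) S=196.1821 payoff=0.0000 vs cont=0.2930 → 0.2930 [wait]  ⇒ S*(2)=52.6172
t_1: node(1,0) S=73.1157 payoff=29.4043 vs cont=35.3473 → 35.3473 [wait]  node(1,1) S=141.1811 payoff=0.0000 vs cont=9.6141 → 9.6141 [wait]  ⇒ S*(1)=-
t_0: node(0,0) S=101.6000 payoff=0.9200 vs cont=24.0558 → 24.0558 [wait]  ⇒ S*(0)=-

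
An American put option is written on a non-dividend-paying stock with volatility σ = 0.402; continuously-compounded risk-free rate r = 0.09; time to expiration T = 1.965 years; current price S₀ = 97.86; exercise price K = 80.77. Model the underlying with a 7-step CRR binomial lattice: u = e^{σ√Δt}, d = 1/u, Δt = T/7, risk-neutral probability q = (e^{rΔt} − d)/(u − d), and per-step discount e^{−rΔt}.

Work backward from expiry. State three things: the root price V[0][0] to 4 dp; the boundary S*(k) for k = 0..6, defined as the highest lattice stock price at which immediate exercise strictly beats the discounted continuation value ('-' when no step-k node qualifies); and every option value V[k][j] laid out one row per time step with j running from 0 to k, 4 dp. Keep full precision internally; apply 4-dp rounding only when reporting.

Δt=0.28071, u=1.23737, d=0.80816, q=0.50657, disc=e^(-rΔt)=0.97505
k=7 terminal: V=max(K-S,0) → 58.7355 47.0332 29.1159 1.6830 0.0000 0.0000 0.0000 0.0000
k=6: j=0 S=27.2649 intr=53.5051 cont=51.4901 V=53.5051[EX]; j=1 S=41.7450 intr=39.0250 cont=37.0100 V=39.0250[EX]; j=2 S=63.9153 intr=16.8547 cont=14.8397 V=16.8547[EX]; j=3 S=97.8600 intr=0.0000 cont=0.8097 V=0.8097[hold]; j=4 S=149.8323 intr=0.0000 cont=0.0000 V=0.0000[hold]; j=5 S=229.4066 intr=0.0000 cont=0.0000 V=0.0000[hold]; j=6 S=351.2419 intr=0.0000 cont=0.0000 V=0.0000[hold]  S*(6)=63.9153
k=5: j=0 S=33.7368 intr=47.0332 cont=45.0181 V=47.0332[EX]; j=1 S=51.6541 intr=29.1159 cont=27.1009 V=29.1159[EX]; j=2 S=79.0870 intr=1.6830 cont=8.5092 V=8.5092[hold]; j=3 S=121.0892 intr=0.0000 cont=0.3896 V=0.3896[hold]; j=4 S=185.3983 intr=0.0000 cont=0.0000 V=0.0000[hold]; j=5 S=283.8613 intr=0.0000 cont=0.0000 V=0.0000[hold]  S*(5)=51.6541
k=4: j=0 S=41.7450 intr=39.0250 cont=37.0100 V=39.0250[EX]; j=1 S=63.9153 intr=16.8547 cont=18.2113 V=18.2113[hold]; j=2 S=97.8600 intr=0.0000 cont=4.2864 V=4.2864[hold]; j=3 S=149.8323 intr=0.0000 cont=0.1874 V=0.1874[hold]; j=4 S=229.4066 intr=0.0000 cont=0.0000 V=0.0000[hold]  S*(4)=41.7450
k=3: j=0 S=51.6541 intr=29.1159 cont=27.7709 V=29.1159[EX]; j=1 S=79.0870 intr=1.6830 cont=10.8791 V=10.8791[hold]; j=2 S=121.0892 intr=0.0000 cont=2.1549 V=2.1549[hold]; j=3 S=185.3983 intr=0.0000 cont=0.0902 V=0.0902[hold]  S*(3)=51.6541
k=2: j=0 S=63.9153 intr=16.8547 cont=19.3818 V=19.3818[hold]; j=1 S=97.8600 intr=0.0000 cont=6.2985 V=6.2985[hold]; j=2 S=149.8323 intr=0.0000 cont=1.0813 V=1.0813[hold]  S*(2)=-
k=1: j=0 S=79.0870 intr=1.6830 cont=12.4361 V=12.4361[hold]; j=1 S=121.0892 intr=0.0000 cont=3.5645 V=3.5645[hold]  S*(1)=-
k=0: j=0 S=97.8600 intr=0.0000 cont=7.7439 V=7.7439[hold]  S*(0)=-

price = 7.7439
boundary = - - - 51.6541 41.7450 51.6541 63.9153
tree:
7.7439
12.4361 3.5645
19.3818 6.2985 1.0813
29.1159 10.8791 2.1549 0.0902
39.0250 18.2113 4.2864 0.1874 0.0000
47.0332 29.1159 8.5092 0.3896 0.0000 0.0000
53.5051 39.0250 16.8547 0.8097 0.0000 0.0000 0.0000
58.7355 47.0332 29.1159 1.6830 0.0000 0.0000 0.0000 0.0000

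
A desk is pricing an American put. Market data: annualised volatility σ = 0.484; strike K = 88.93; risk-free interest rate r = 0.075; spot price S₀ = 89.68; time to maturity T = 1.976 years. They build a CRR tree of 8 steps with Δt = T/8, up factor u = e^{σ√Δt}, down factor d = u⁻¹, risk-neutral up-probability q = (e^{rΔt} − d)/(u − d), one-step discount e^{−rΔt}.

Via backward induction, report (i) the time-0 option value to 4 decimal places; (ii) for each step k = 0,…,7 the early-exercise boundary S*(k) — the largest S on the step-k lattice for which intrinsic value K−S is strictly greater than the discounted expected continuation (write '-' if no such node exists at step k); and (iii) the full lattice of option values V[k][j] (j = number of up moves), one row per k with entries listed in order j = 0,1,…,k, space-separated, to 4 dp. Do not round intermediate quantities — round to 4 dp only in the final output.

price = 17.5503
boundary = - - - 43.5808 55.4322 43.5808 55.4322 70.5064
tree:
17.5503
24.8903 10.2410
34.2023 15.7197 4.6736
45.3492 23.3969 7.9715 1.2639
54.6668 33.4978 13.3086 2.4697 0.0000
61.9922 45.3492 21.5740 4.8256 0.0000 0.0000
67.7515 54.6668 33.4978 9.4289 0.0000 0.0000 0.0000
72.2795 61.9922 45.3492 18.4236 0.0000 0.0000 0.0000 0.0000
75.8393 67.7515 54.6668 33.4978 0.0000 0.0000 0.0000 0.0000 0.0000

params: Δt=0.24700 u=1.27194 d=0.78620 q=0.47865 e^(-rΔt)=0.98165
t_8 payoffs: 75.8393 67.7515 54.6668 33.4978 0.0000 0.0000 0.0000 0.0000 0.0000
t_7: node(7,0) S=16.6505 payoff=72.2795 vs cont=70.6472 → 72.2795 [stop]  node(7,1) S=26.9378 payoff=61.9922 vs cont=60.3600 → 61.9922 [stop]  node(7,2) S=43.5808 payoff=45.3492 vs cont=43.7169 → 45.3492 [stop]  node(7,3) S=70.5064 payoff=18.4236 vs cont=17.1437 → 18.4236 [stop]  node(7,4) S=114.0676 payoff=0.0000 vs cont=0.0000 → 0.0000 [wait]  node(7,5) S=184.5423 payoff=0.0000 vs cont=0.0000 → 0.0000 [wait]  node(7,6) S=298.5585 payoff=0.0000 vs cont=0.0000 → 0.0000 [wait]  node(7,7) S=483.0176 payoff=0.0000 vs cont=0.0000 → 0.0000 [wait]  ⇒ S*(7)=70.5064
t_6: node(6,0) S=21.1785 payoff=67.7515 vs cont=66.1192 → 67.7515 [stop]  node(6,1) S=34.2632 payoff=54.6668 vs cont=53.0345 → 54.6668 [stop]  node(6,2) S=55.4322 payoff=33.4978 vs cont=31.8655 → 33.4978 [stop]  node(6,3) S=89.6800 payoff=0.0000 vs cont=9.4289 → 9.4289 [wait]  node(6,4) S=145.0872 payoff=0.0000 vs cont=0.0000 → 0.0000 [wait]  node(6,5) S=234.7268 payoff=0.0000 vs cont=0.0000 → 0.0000 [wait]  node(6,6) S=379.7486 payoff=0.0000 vs cont=0.0000 → 0.0000 [wait]  ⇒ S*(6)=55.4322
t_5: node(5,0) S=26.9378 payoff=61.9922 vs cont=60.3600 → 61.9922 [stop]  node(5,1) S=43.5808 payoff=45.3492 vs cont=43.7169 → 45.3492 [stop]  node(5,2) S=70.5064 payoff=18.4236 vs cont=21.5740 → 21.5740 [wait]  node(5,3) S=114.0676 payoff=0.0000 vs cont=4.8256 → 4.8256 [wait]  node(5,4) S=184.5423 payoff=0.0000 vs cont=0.0000 → 0.0000 [wait]  node(5,5) S=298.5585 payoff=0.0000 vs cont=0.0000 → 0.0000 [wait]  ⇒ S*(5)=43.5808
t_4: node(4,0) S=34.2632 payoff=54.6668 vs cont=53.0345 → 54.6668 [stop]  node(4,1) S=55.4322 payoff=33.4978 vs cont=33.3458 → 33.4978 [stop]  node(4,2) S=89.6800 payoff=0.0000 vs cont=13.3086 → 13.3086 [wait]  node(4,3) S=145.0872 payoff=0.0000 vs cont=2.4697 → 2.4697 [wait]  node(4,4) S=234.7268 payoff=0.0000 vs cont=0.0000 → 0.0000 [wait]  ⇒ S*(4)=55.4322
t_3: node(3,0) S=43.5808 payoff=45.3492 vs cont=43.7169 → 45.3492 [stop]  node(3,1) S=70.5064 payoff=18.4236 vs cont=23.3969 → 23.3969 [wait]  node(3,2) S=114.0676 payoff=0.0000 vs cont=7.9715 → 7.9715 [wait]  node(3,3) S=184.5423 payoff=0.0000 vs cont=1.2639 → 1.2639 [wait]  ⇒ S*(3)=43.5808
t_2: node(2,0) S=55.4322 payoff=33.4978 vs cont=34.2023 → 34.2023 [wait]  node(2,1) S=89.6800 payoff=0.0000 vs cont=15.7197 → 15.7197 [wait]  node(2,2) S=145.0872 payoff=0.0000 vs cont=4.6736 → 4.6736 [wait]  ⇒ S*(2)=-
t_1: node(1,0) S=70.5064 payoff=18.4236 vs cont=24.8903 → 24.8903 [wait]  node(1,1) S=114.0676 payoff=0.0000 vs cont=10.2410 → 10.2410 [wait]  ⇒ S*(1)=-
t_0: node(0,0) S=89.6800 payoff=0.0000 vs cont=17.5503 → 17.5503 [wait]  ⇒ S*(0)=-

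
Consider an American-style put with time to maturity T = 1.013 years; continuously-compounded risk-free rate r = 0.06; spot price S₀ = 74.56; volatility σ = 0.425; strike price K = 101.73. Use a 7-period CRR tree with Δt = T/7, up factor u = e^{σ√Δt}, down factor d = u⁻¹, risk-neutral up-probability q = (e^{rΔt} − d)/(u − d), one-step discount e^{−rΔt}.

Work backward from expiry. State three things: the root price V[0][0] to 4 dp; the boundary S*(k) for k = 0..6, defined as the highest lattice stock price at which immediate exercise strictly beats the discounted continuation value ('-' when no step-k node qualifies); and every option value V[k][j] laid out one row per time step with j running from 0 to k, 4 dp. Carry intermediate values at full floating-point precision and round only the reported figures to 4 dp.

Δt=0.14471  u=1.17548  d=0.85072  q=0.48652  discount=0.99135
step 7 (expiry): payoffs max(K−S,0) = 77.6863 68.5075 55.8249 38.3005 14.0863 0.0000 0.0000 0.0000
step 6: (k=6,j=0): S=28.2629, (K−S)⁺=73.4671, hold=72.5876 ⇒ V=73.4671 exercise | (k=6,j=1): S=39.0523, (K−S)⁺=62.6777, hold=61.7982 ⇒ V=62.6777 exercise | (k=6,j=2): S=53.9605, (K−S)⁺=47.7695, hold=46.8900 ⇒ V=47.7695 exercise | (k=6,j=3): S=74.5600, (K−S)⁺=27.1700, hold=26.2905 ⇒ V=27.1700 exercise | (k=6,j=4): S=103.0233, (K−S)⁺=0.0000, hold=7.1705 ⇒ V=7.1705 continue | (k=6,j=5): S=142.3526, (K−S)⁺=0.0000, hold=0.0000 ⇒ V=0.0000 continue | (k=6,j=6): S=196.6957, (K−S)⁺=0.0000, hold=0.0000 ⇒ V=0.0000 continue  boundary S*=74.5600
step 5: (k=5,j=0): S=33.2225, (K−S)⁺=68.5075, hold=67.6281 ⇒ V=68.5075 exercise | (k=5,j=1): S=45.9051, (K−S)⁺=55.8249, hold=54.9454 ⇒ V=55.8249 exercise | (k=5,j=2): S=63.4295, (K−S)⁺=38.3005, hold=37.4211 ⇒ V=38.3005 exercise | (k=5,j=3): S=87.6437, (K−S)⁺=14.0863, hold=17.2890 ⇒ V=17.2890 continue | (k=5,j=4): S=121.1018, (K−S)⁺=0.0000, hold=3.6501 ⇒ V=3.6501 continue | (k=5,j=5): S=167.3324, (K−S)⁺=0.0000, hold=0.0000 ⇒ V=0.0000 continue  boundary S*=63.4295
step 4: (k=4,j=0): S=39.0523, (K−S)⁺=62.6777, hold=61.7982 ⇒ V=62.6777 exercise | (k=4,j=1): S=53.9605, (K−S)⁺=47.7695, hold=46.8900 ⇒ V=47.7695 exercise | (k=4,j=2): S=74.5600, (K−S)⁺=27.1700, hold=27.8352 ⇒ V=27.8352 continue | (k=4,j=3): S=103.0233, (K−S)⁺=0.0000, hold=10.5613 ⇒ V=10.5613 continue | (k=4,j=4): S=142.3526, (K−S)⁺=0.0000, hold=1.8580 ⇒ V=1.8580 continue  boundary S*=53.9605
step 3: (k=3,j=0): S=45.9051, (K−S)⁺=55.8249, hold=54.9454 ⇒ V=55.8249 exercise | (k=3,j=1): S=63.4295, (K−S)⁺=38.3005, hold=37.7419 ⇒ V=38.3005 exercise | (k=3,j=2): S=87.6437, (K−S)⁺=14.0863, hold=19.2631 ⇒ V=19.2631 continue | (k=3,j=3): S=121.1018, (K−S)⁺=0.0000, hold=6.2723 ⇒ V=6.2723 continue  boundary S*=63.4295
step 2: (k=2,j=0): S=53.9605, (K−S)⁺=47.7695, hold=46.8900 ⇒ V=47.7695 exercise | (k=2,j=1): S=74.5600, (K−S)⁺=27.1700, hold=28.7874 ⇒ V=28.7874 continue | (k=2,j=2): S=103.0233, (K−S)⁺=0.0000, hold=12.8309 ⇒ V=12.8309 continue  boundary S*=53.9605
step 1: (k=1,j=0): S=63.4295, (K−S)⁺=38.3005, hold=38.2011 ⇒ V=38.3005 exercise | (k=1,j=1): S=87.6437, (K−S)⁺=14.0863, hold=20.8424 ⇒ V=20.8424 continue  boundary S*=63.4295
step 0: (k=0,j=0): S=74.5600, (K−S)⁺=27.1700, hold=29.5491 ⇒ V=29.5491 continue  boundary S*=-

price = 29.5491
boundary = - 63.4295 53.9605 63.4295 53.9605 63.4295 74.5600
tree:
29.5491
38.3005 20.8424
47.7695 28.7874 12.8309
55.8249 38.3005 19.2631 6.2723
62.6777 47.7695 27.8352 10.5613 1.8580
68.5075 55.8249 38.3005 17.2890 3.6501 0.0000
73.4671 62.6777 47.7695 27.1700 7.1705 0.0000 0.0000
77.6863 68.5075 55.8249 38.3005 14.0863 0.0000 0.0000 0.0000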